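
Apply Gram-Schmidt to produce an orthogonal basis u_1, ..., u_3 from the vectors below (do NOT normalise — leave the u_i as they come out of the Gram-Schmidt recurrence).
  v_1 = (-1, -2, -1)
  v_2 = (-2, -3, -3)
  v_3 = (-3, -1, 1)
Orthogonal basis:
  u_1 = (-1, -2, -1)
  u_2 = (-1/6, 2/3, -7/6)
  u_3 = (-27/11, 9/11, 9/11)

Apply the Gram-Schmidt recurrence
  u_1 = v_1
  u_i = v_i − Σ_{j<i} ((v_i · u_j) / (u_j · u_j)) · u_j.

Step by step this gives:
  u_1 = (-1, -2, -1)
  u_2 = (-1/6, 2/3, -7/6)
  u_3 = (-27/11, 9/11, 9/11)

Orthogonality check:
  u_2 · u_1 = 0 (should be 0)
  u_3 · u_1 = 0 (should be 0)
  u_3 · u_2 = 0 (should be 0)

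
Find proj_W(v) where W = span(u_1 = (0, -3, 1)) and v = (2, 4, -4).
proj_W(v) = (0, 24/5, -8/5)

Set up U = [u_1 | ... | u_1] ∈ R^(3×1). The projector onto W = col(U) is P = U (U^T U)^(-1) U^T.
Compute U^T U =
  [10],
and U^T v = (-16).
Solve U^T U · c = U^T v for the coefficients: c = (-8/5). The projection is proj_W(v) = U c.
Check: (v - proj_W(v)) · u_1 = 0  (should be 0).
Result: proj_W(v) = (0, 24/5, -8/5).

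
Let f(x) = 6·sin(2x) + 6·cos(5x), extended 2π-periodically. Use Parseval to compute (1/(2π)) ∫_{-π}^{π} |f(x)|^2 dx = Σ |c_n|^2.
Σ |c_n|^2 = 36

Expand |f|^2 and use orthogonality of {sin(nx), cos(mx)} on [-π, π]:
  ∫_{-π}^{π} sin(nx)^2 dx = π, ∫ cos(mx)^2 dx = π, and cross terms integrate to 0.
So ∫_{-π}^{π} f(x)^2 dx = 6^2 · π + 6^2 · π = (36 + 36)π.
Divide by 2π: (36 + 36)/2 = 36.
By Parseval, this equals Σ |c_n|^2.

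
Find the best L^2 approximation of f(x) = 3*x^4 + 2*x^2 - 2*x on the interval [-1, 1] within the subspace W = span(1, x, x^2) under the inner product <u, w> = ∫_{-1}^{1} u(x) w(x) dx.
g(x) = 32*x^2/7 - 2*x - 9/35

The best approximation g ∈ W is the orthogonal projection of f onto W. Writing g = a_0 + a_1 x + a_2 x^2, the coefficients solve the normal equations G · a = b where
  G_{ij} = <φ_i, φ_j> and b_i = <f, φ_i>, with φ_0 = 1, φ_1 = x, φ_2 = x^2.
G =
  [2, 0, 2/3]
  [0, 2/3, 0]
  [2/3, 0, 2/5],
b = (38/15, -4/3, 58/35).
Solving gives a_0 = -9/35, a_1 = -2, a_2 = 32/7, so
  g(x) = 32*x^2/7 - 2*x - 9/35.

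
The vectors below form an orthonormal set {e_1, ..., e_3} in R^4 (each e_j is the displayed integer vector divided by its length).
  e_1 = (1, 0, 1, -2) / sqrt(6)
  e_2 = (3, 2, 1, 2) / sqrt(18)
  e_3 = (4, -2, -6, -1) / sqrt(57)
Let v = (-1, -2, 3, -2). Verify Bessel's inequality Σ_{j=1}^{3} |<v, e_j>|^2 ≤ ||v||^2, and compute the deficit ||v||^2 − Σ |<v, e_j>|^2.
Σ |<v, e_j>|^2 = 2402/171; ||v||^2 = 18; deficit = 676/171

Write each e_j = u_j / sqrt(<u_j, u_j>) where u_j is the displayed integer vector. Then <v, e_j> = <v, u_j> / sqrt(<u_j, u_j>), so |<v, e_j>|^2 = <v, u_j>^2 / <u_j, u_j>.
Coefficients: <v, e_1> = 6/sqrt(6), <v, e_2> = -8/sqrt(18), <v, e_3> = -16/sqrt(57).
Square and sum: Σ |<v, e_j>|^2 = 2402/171.
Compute ||v||^2 = v·v = 18.
Deficit = 18 − 2402/171 = 676/171 ≥ 0, confirming Bessel's inequality. (The deficit equals ||v − Σ <v,e_j> e_j||^2, the squared distance from v to span{e_j}.)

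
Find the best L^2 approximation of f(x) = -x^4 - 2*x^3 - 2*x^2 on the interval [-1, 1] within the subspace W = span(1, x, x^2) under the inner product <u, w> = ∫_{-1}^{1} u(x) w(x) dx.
g(x) = -20*x^2/7 - 6*x/5 + 3/35

The best approximation g ∈ W is the orthogonal projection of f onto W. Writing g = a_0 + a_1 x + a_2 x^2, the coefficients solve the normal equations G · a = b where
  G_{ij} = <φ_i, φ_j> and b_i = <f, φ_i>, with φ_0 = 1, φ_1 = x, φ_2 = x^2.
G =
  [2, 0, 2/3]
  [0, 2/3, 0]
  [2/3, 0, 2/5],
b = (-26/15, -4/5, -38/35).
Solving gives a_0 = 3/35, a_1 = -6/5, a_2 = -20/7, so
  g(x) = -20*x^2/7 - 6*x/5 + 3/35.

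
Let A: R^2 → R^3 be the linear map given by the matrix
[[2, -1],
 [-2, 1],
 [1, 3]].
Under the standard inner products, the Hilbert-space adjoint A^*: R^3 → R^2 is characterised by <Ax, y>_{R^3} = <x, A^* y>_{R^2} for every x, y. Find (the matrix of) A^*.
A^* = A^T =
[[2, -2, 1],
 [-1, 1, 3]]

For real matrices with standard dot products, the defining identity <Ax, y> = <x, A^* y> gives (Ax)^T y = x^T (A^*) y, i.e. x^T A^T y = x^T (A^*) y. Since this holds for all x, y, we must have A^* = A^T. Therefore
A^* =
[[2, -2, 1],
 [-1, 1, 3]].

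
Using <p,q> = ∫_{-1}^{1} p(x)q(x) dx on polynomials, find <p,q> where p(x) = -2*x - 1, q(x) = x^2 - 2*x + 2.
<p,q> = -2

Expand the product: p(x)·q(x) = -2*x^3 + 3*x^2 - 2*x - 2.
∫_{-1}^{1} of each monomial x^k gives [2/(k+1) if k even, 0 if k odd]. Integrating term-by-term (or equivalently evaluating the antiderivative F(x) = -x^4/2 + x^3 - x^2 - 2*x at the endpoints):
  F(1) − F(−1) = -5/2 − (-1/2) = -2.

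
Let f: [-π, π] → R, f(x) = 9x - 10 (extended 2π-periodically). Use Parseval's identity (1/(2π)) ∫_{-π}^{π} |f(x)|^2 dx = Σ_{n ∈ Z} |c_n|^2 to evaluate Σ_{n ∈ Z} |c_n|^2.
Σ |c_n|^2 = 27π^2 + 100

Expand and integrate term by term over [-π, π]:
  ∫ (9x)^2 dx = 81·(2π^3/3); ∫ 2·9·(-10)·x dx = 0 (odd integrand); ∫ (-10)^2 dx = 100·2π.
So (1/(2π)) ∫_{-π}^{π} (9x - 10)^2 dx = 81π^2/3 + 100 = 27π^2 + 100.
Parseval ⇒ Σ |c_n|^2 = 27π^2 + 100.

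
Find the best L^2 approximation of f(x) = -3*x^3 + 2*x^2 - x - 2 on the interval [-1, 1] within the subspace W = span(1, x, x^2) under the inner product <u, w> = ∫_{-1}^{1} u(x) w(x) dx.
g(x) = 2*x^2 - 14*x/5 - 2

The best approximation g ∈ W is the orthogonal projection of f onto W. Writing g = a_0 + a_1 x + a_2 x^2, the coefficients solve the normal equations G · a = b where
  G_{ij} = <φ_i, φ_j> and b_i = <f, φ_i>, with φ_0 = 1, φ_1 = x, φ_2 = x^2.
G =
  [2, 0, 2/3]
  [0, 2/3, 0]
  [2/3, 0, 2/5],
b = (-8/3, -28/15, -8/15).
Solving gives a_0 = -2, a_1 = -14/5, a_2 = 2, so
  g(x) = 2*x^2 - 14*x/5 - 2.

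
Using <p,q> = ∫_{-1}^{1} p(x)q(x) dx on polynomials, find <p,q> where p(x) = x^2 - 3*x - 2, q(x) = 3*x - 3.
<p,q> = 4

Expand the product: p(x)·q(x) = 3*x^3 - 12*x^2 + 3*x + 6.
∫_{-1}^{1} of each monomial x^k gives [2/(k+1) if k even, 0 if k odd]. Integrating term-by-term (or equivalently evaluating the antiderivative F(x) = 3*x^4/4 - 4*x^3 + 3*x^2/2 + 6*x at the endpoints):
  F(1) − F(−1) = 17/4 − (1/4) = 4.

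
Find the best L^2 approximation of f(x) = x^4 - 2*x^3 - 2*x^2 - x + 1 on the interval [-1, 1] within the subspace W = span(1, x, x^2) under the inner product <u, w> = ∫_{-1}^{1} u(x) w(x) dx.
g(x) = -8*x^2/7 - 11*x/5 + 32/35

The best approximation g ∈ W is the orthogonal projection of f onto W. Writing g = a_0 + a_1 x + a_2 x^2, the coefficients solve the normal equations G · a = b where
  G_{ij} = <φ_i, φ_j> and b_i = <f, φ_i>, with φ_0 = 1, φ_1 = x, φ_2 = x^2.
G =
  [2, 0, 2/3]
  [0, 2/3, 0]
  [2/3, 0, 2/5],
b = (16/15, -22/15, 16/105).
Solving gives a_0 = 32/35, a_1 = -11/5, a_2 = -8/7, so
  g(x) = -8*x^2/7 - 11*x/5 + 32/35.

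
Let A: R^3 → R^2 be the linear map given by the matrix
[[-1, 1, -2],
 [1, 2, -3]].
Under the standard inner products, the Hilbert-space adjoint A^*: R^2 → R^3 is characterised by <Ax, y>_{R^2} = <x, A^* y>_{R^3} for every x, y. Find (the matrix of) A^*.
A^* = A^T =
[[-1, 1],
 [1, 2],
 [-2, -3]]

For real matrices with standard dot products, the defining identity <Ax, y> = <x, A^* y> gives (Ax)^T y = x^T (A^*) y, i.e. x^T A^T y = x^T (A^*) y. Since this holds for all x, y, we must have A^* = A^T. Therefore
A^* =
[[-1, 1],
 [1, 2],
 [-2, -3]].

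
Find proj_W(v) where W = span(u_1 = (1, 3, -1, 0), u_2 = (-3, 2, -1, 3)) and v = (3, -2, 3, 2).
proj_W(v) = (160/237, -466/237, 184/237, -86/79)

Set up U = [u_1 | ... | u_2] ∈ R^(4×2). The projector onto W = col(U) is P = U (U^T U)^(-1) U^T.
Compute U^T U =
  [11, 4]
  [4, 23],
and U^T v = (-6, -10).
Solve U^T U · c = U^T v for the coefficients: c = (-98/237, -86/237). The projection is proj_W(v) = U c.
Check: (v - proj_W(v)) · u_1 = 0  (should be 0).
Check: (v - proj_W(v)) · u_2 = 0  (should be 0).
Result: proj_W(v) = (160/237, -466/237, 184/237, -86/79).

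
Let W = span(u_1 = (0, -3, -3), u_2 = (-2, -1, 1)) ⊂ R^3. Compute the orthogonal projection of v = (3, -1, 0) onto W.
proj_W(v) = (5/3, 1/3, -4/3)

Set up U = [u_1 | ... | u_2] ∈ R^(3×2). The projector onto W = col(U) is P = U (U^T U)^(-1) U^T.
Compute U^T U =
  [18, 0]
  [0, 6],
and U^T v = (3, -5).
Solve U^T U · c = U^T v for the coefficients: c = (1/6, -5/6). The projection is proj_W(v) = U c.
Check: (v - proj_W(v)) · u_1 = 0  (should be 0).
Check: (v - proj_W(v)) · u_2 = 0  (should be 0).
Result: proj_W(v) = (5/3, 1/3, -4/3).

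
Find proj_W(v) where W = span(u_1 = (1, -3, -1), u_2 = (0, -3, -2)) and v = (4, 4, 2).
proj_W(v) = (23/11, 30/11, 43/11)

Set up U = [u_1 | ... | u_2] ∈ R^(3×2). The projector onto W = col(U) is P = U (U^T U)^(-1) U^T.
Compute U^T U =
  [11, 11]
  [11, 13],
and U^T v = (-10, -16).
Solve U^T U · c = U^T v for the coefficients: c = (23/11, -3). The projection is proj_W(v) = U c.
Check: (v - proj_W(v)) · u_1 = 0  (should be 0).
Check: (v - proj_W(v)) · u_2 = 0  (should be 0).
Result: proj_W(v) = (23/11, 30/11, 43/11).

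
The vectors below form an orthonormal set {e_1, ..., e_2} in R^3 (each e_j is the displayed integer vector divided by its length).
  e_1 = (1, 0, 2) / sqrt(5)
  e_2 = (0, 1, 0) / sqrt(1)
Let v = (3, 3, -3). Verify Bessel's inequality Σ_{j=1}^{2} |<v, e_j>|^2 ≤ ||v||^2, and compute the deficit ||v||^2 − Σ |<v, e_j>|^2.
Σ |<v, e_j>|^2 = 54/5; ||v||^2 = 27; deficit = 81/5

Write each e_j = u_j / sqrt(<u_j, u_j>) where u_j is the displayed integer vector. Then <v, e_j> = <v, u_j> / sqrt(<u_j, u_j>), so |<v, e_j>|^2 = <v, u_j>^2 / <u_j, u_j>.
Coefficients: <v, e_1> = -3/sqrt(5), <v, e_2> = 3/sqrt(1).
Square and sum: Σ |<v, e_j>|^2 = 54/5.
Compute ||v||^2 = v·v = 27.
Deficit = 27 − 54/5 = 81/5 ≥ 0, confirming Bessel's inequality. (The deficit equals ||v − Σ <v,e_j> e_j||^2, the squared distance from v to span{e_j}.)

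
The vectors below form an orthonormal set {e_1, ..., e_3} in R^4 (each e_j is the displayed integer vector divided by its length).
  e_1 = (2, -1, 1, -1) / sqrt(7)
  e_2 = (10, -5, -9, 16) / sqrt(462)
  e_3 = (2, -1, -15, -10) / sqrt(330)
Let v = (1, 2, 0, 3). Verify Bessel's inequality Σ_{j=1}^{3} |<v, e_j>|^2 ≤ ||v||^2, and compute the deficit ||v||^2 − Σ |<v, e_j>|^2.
Σ |<v, e_j>|^2 = 9; ||v||^2 = 14; deficit = 5

Write each e_j = u_j / sqrt(<u_j, u_j>) where u_j is the displayed integer vector. Then <v, e_j> = <v, u_j> / sqrt(<u_j, u_j>), so |<v, e_j>|^2 = <v, u_j>^2 / <u_j, u_j>.
Coefficients: <v, e_1> = -3/sqrt(7), <v, e_2> = 48/sqrt(462), <v, e_3> = -30/sqrt(330).
Square and sum: Σ |<v, e_j>|^2 = 9.
Compute ||v||^2 = v·v = 14.
Deficit = 14 − 9 = 5 ≥ 0, confirming Bessel's inequality. (The deficit equals ||v − Σ <v,e_j> e_j||^2, the squared distance from v to span{e_j}.)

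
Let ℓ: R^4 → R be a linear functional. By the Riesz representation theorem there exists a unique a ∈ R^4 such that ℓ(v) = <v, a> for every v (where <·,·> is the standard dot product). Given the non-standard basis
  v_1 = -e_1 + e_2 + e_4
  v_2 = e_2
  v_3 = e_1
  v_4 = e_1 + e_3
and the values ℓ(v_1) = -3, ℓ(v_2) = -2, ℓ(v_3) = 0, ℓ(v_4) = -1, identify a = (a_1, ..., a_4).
a = (0, -2, -1, -1)

Write a = (a_1, ..., a_4) in the standard basis. For each basis vector v_i, ℓ(v_i) = <v_i, a> is a linear equation in the a_j's. Collect the n equations into a matrix system V a = ℓ, where row i of V is v_i (expressed in the standard basis). Since V is invertible (lower-triangular with 1s on the diagonal, up to permutation), solve by back-substitution:
  V =
[[-1, 1, 0, 1],
 [0, 1, 0, 0],
 [1, 0, 0, 0],
 [1, 0, 1, 0]]
  V a = (-3, -2, 0, -1)
Solving gives a = (0, -2, -1, -1).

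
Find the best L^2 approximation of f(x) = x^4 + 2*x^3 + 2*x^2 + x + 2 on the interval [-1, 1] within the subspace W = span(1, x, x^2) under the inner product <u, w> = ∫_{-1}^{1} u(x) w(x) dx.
g(x) = 20*x^2/7 + 11*x/5 + 67/35

The best approximation g ∈ W is the orthogonal projection of f onto W. Writing g = a_0 + a_1 x + a_2 x^2, the coefficients solve the normal equations G · a = b where
  G_{ij} = <φ_i, φ_j> and b_i = <f, φ_i>, with φ_0 = 1, φ_1 = x, φ_2 = x^2.
G =
  [2, 0, 2/3]
  [0, 2/3, 0]
  [2/3, 0, 2/5],
b = (86/15, 22/15, 254/105).
Solving gives a_0 = 67/35, a_1 = 11/5, a_2 = 20/7, so
  g(x) = 20*x^2/7 + 11*x/5 + 67/35.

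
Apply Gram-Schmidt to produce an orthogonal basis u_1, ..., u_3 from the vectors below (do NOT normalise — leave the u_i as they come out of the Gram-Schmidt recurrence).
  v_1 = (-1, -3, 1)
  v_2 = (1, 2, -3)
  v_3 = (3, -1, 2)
Orthogonal basis:
  u_1 = (-1, -3, 1)
  u_2 = (1/11, -8/11, -23/11)
  u_3 = (175/54, -25/27, 25/54)

Apply the Gram-Schmidt recurrence
  u_1 = v_1
  u_i = v_i − Σ_{j<i} ((v_i · u_j) / (u_j · u_j)) · u_j.

Step by step this gives:
  u_1 = (-1, -3, 1)
  u_2 = (1/11, -8/11, -23/11)
  u_3 = (175/54, -25/27, 25/54)

Orthogonality check:
  u_2 · u_1 = 0 (should be 0)
  u_3 · u_1 = 0 (should be 0)
  u_3 · u_2 = 0 (should be 0)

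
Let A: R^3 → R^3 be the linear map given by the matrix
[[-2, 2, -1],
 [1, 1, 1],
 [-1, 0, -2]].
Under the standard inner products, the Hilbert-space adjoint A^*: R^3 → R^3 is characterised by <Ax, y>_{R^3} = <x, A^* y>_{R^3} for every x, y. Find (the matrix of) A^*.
A^* = A^T =
[[-2, 1, -1],
 [2, 1, 0],
 [-1, 1, -2]]

For real matrices with standard dot products, the defining identity <Ax, y> = <x, A^* y> gives (Ax)^T y = x^T (A^*) y, i.e. x^T A^T y = x^T (A^*) y. Since this holds for all x, y, we must have A^* = A^T. Therefore
A^* =
[[-2, 1, -1],
 [2, 1, 0],
 [-1, 1, -2]].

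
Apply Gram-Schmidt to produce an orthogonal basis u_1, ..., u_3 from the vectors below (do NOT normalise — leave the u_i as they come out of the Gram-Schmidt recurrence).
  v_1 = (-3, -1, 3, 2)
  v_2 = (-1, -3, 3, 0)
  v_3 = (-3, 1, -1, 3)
Orthogonal basis:
  u_1 = (-3, -1, 3, 2)
  u_2 = (22/23, -54/23, 24/23, -30/23)
  u_3 = (-27/53, -59/53, -68/53, 32/53)

Apply the Gram-Schmidt recurrence
  u_1 = v_1
  u_i = v_i − Σ_{j<i} ((v_i · u_j) / (u_j · u_j)) · u_j.

Step by step this gives:
  u_1 = (-3, -1, 3, 2)
  u_2 = (22/23, -54/23, 24/23, -30/23)
  u_3 = (-27/53, -59/53, -68/53, 32/53)

Orthogonality check:
  u_2 · u_1 = 0 (should be 0)
  u_3 · u_1 = 0 (should be 0)
  u_3 · u_2 = 0 (should be 0)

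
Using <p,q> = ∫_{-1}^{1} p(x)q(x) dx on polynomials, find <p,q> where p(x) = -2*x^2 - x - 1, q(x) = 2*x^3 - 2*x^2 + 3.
<p,q> = -118/15

Expand the product: p(x)·q(x) = -4*x^5 + 2*x^4 - 4*x^2 - 3*x - 3.
∫_{-1}^{1} of each monomial x^k gives [2/(k+1) if k even, 0 if k odd]. Integrating term-by-term (or equivalently evaluating the antiderivative F(x) = -2*x^6/3 + 2*x^5/5 - 4*x^3/3 - 3*x^2/2 - 3*x at the endpoints):
  F(1) − F(−1) = -61/10 − (53/30) = -118/15.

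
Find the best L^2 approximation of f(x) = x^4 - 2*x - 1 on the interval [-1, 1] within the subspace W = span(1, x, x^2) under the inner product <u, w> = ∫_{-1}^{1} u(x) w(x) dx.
g(x) = 6*x^2/7 - 2*x - 38/35

The best approximation g ∈ W is the orthogonal projection of f onto W. Writing g = a_0 + a_1 x + a_2 x^2, the coefficients solve the normal equations G · a = b where
  G_{ij} = <φ_i, φ_j> and b_i = <f, φ_i>, with φ_0 = 1, φ_1 = x, φ_2 = x^2.
G =
  [2, 0, 2/3]
  [0, 2/3, 0]
  [2/3, 0, 2/5],
b = (-8/5, -4/3, -8/21).
Solving gives a_0 = -38/35, a_1 = -2, a_2 = 6/7, so
  g(x) = 6*x^2/7 - 2*x - 38/35.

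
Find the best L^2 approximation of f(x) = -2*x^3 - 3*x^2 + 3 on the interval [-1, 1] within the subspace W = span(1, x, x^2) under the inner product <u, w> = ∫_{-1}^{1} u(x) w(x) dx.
g(x) = -3*x^2 - 6*x/5 + 3

The best approximation g ∈ W is the orthogonal projection of f onto W. Writing g = a_0 + a_1 x + a_2 x^2, the coefficients solve the normal equations G · a = b where
  G_{ij} = <φ_i, φ_j> and b_i = <f, φ_i>, with φ_0 = 1, φ_1 = x, φ_2 = x^2.
G =
  [2, 0, 2/3]
  [0, 2/3, 0]
  [2/3, 0, 2/5],
b = (4, -4/5, 4/5).
Solving gives a_0 = 3, a_1 = -6/5, a_2 = -3, so
  g(x) = -3*x^2 - 6*x/5 + 3.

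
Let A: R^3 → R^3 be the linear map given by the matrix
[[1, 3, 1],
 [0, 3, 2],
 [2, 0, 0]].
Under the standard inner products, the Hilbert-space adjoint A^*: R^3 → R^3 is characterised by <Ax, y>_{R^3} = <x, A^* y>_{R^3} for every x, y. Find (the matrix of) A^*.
A^* = A^T =
[[1, 0, 2],
 [3, 3, 0],
 [1, 2, 0]]

For real matrices with standard dot products, the defining identity <Ax, y> = <x, A^* y> gives (Ax)^T y = x^T (A^*) y, i.e. x^T A^T y = x^T (A^*) y. Since this holds for all x, y, we must have A^* = A^T. Therefore
A^* =
[[1, 0, 2],
 [3, 3, 0],
 [1, 2, 0]].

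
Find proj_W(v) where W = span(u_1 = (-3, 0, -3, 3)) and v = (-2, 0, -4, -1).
proj_W(v) = (-5/3, 0, -5/3, 5/3)

Set up U = [u_1 | ... | u_1] ∈ R^(4×1). The projector onto W = col(U) is P = U (U^T U)^(-1) U^T.
Compute U^T U =
  [27],
and U^T v = (15).
Solve U^T U · c = U^T v for the coefficients: c = (5/9). The projection is proj_W(v) = U c.
Check: (v - proj_W(v)) · u_1 = 0  (should be 0).
Result: proj_W(v) = (-5/3, 0, -5/3, 5/3).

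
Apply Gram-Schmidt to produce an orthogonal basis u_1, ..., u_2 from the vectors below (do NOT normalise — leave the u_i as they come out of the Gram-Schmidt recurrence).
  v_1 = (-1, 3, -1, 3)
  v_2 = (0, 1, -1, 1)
Orthogonal basis:
  u_1 = (-1, 3, -1, 3)
  u_2 = (7/20, -1/20, -13/20, -1/20)

Apply the Gram-Schmidt recurrence
  u_1 = v_1
  u_i = v_i − Σ_{j<i} ((v_i · u_j) / (u_j · u_j)) · u_j.

Step by step this gives:
  u_1 = (-1, 3, -1, 3)
  u_2 = (7/20, -1/20, -13/20, -1/20)

Orthogonality check:
  u_2 · u_1 = 0 (should be 0)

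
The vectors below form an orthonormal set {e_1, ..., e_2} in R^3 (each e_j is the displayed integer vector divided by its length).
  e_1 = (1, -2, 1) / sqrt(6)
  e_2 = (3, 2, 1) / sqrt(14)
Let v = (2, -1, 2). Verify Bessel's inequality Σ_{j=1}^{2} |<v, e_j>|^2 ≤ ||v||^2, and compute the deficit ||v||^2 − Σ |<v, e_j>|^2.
Σ |<v, e_j>|^2 = 60/7; ||v||^2 = 9; deficit = 3/7

Write each e_j = u_j / sqrt(<u_j, u_j>) where u_j is the displayed integer vector. Then <v, e_j> = <v, u_j> / sqrt(<u_j, u_j>), so |<v, e_j>|^2 = <v, u_j>^2 / <u_j, u_j>.
Coefficients: <v, e_1> = 6/sqrt(6), <v, e_2> = 6/sqrt(14).
Square and sum: Σ |<v, e_j>|^2 = 60/7.
Compute ||v||^2 = v·v = 9.
Deficit = 9 − 60/7 = 3/7 ≥ 0, confirming Bessel's inequality. (The deficit equals ||v − Σ <v,e_j> e_j||^2, the squared distance from v to span{e_j}.)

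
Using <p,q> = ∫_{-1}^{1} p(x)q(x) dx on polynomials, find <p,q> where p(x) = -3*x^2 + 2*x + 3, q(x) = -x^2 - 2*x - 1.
<p,q> = -112/15

Expand the product: p(x)·q(x) = 3*x^4 + 4*x^3 - 4*x^2 - 8*x - 3.
∫_{-1}^{1} of each monomial x^k gives [2/(k+1) if k even, 0 if k odd]. Integrating term-by-term (or equivalently evaluating the antiderivative F(x) = 3*x^5/5 + x^4 - 4*x^3/3 - 4*x^2 - 3*x at the endpoints):
  F(1) − F(−1) = -101/15 − (11/15) = -112/15.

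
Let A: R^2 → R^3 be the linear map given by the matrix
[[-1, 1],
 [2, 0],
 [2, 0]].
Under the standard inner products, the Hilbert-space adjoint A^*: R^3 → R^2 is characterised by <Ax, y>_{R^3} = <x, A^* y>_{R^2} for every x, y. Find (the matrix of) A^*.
A^* = A^T =
[[-1, 2, 2],
 [1, 0, 0]]

For real matrices with standard dot products, the defining identity <Ax, y> = <x, A^* y> gives (Ax)^T y = x^T (A^*) y, i.e. x^T A^T y = x^T (A^*) y. Since this holds for all x, y, we must have A^* = A^T. Therefore
A^* =
[[-1, 2, 2],
 [1, 0, 0]].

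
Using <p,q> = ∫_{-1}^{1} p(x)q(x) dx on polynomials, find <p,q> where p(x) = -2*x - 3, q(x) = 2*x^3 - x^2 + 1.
<p,q> = -28/5

Expand the product: p(x)·q(x) = -4*x^4 - 4*x^3 + 3*x^2 - 2*x - 3.
∫_{-1}^{1} of each monomial x^k gives [2/(k+1) if k even, 0 if k odd]. Integrating term-by-term (or equivalently evaluating the antiderivative F(x) = -4*x^5/5 - x^4 + x^3 - x^2 - 3*x at the endpoints):
  F(1) − F(−1) = -24/5 − (4/5) = -28/5.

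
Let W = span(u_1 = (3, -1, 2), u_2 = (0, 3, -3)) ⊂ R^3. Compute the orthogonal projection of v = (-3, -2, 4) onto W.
proj_W(v) = (-48/19, -65/19, 49/19)

Set up U = [u_1 | ... | u_2] ∈ R^(3×2). The projector onto W = col(U) is P = U (U^T U)^(-1) U^T.
Compute U^T U =
  [14, -9]
  [-9, 18],
and U^T v = (1, -18).
Solve U^T U · c = U^T v for the coefficients: c = (-16/19, -27/19). The projection is proj_W(v) = U c.
Check: (v - proj_W(v)) · u_1 = 0  (should be 0).
Check: (v - proj_W(v)) · u_2 = 0  (should be 0).
Result: proj_W(v) = (-48/19, -65/19, 49/19).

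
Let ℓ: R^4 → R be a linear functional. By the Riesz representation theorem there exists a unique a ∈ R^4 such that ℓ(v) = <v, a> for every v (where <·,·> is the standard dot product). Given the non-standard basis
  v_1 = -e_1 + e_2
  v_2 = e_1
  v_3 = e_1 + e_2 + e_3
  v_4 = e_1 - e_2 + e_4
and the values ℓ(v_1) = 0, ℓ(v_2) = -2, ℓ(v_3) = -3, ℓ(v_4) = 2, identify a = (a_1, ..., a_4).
a = (-2, -2, 1, 2)

Write a = (a_1, ..., a_4) in the standard basis. For each basis vector v_i, ℓ(v_i) = <v_i, a> is a linear equation in the a_j's. Collect the n equations into a matrix system V a = ℓ, where row i of V is v_i (expressed in the standard basis). Since V is invertible (lower-triangular with 1s on the diagonal, up to permutation), solve by back-substitution:
  V =
[[-1, 1, 0, 0],
 [1, 0, 0, 0],
 [1, 1, 1, 0],
 [1, -1, 0, 1]]
  V a = (0, -2, -3, 2)
Solving gives a = (-2, -2, 1, 2).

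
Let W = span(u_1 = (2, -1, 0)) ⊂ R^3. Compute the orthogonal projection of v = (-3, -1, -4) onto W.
proj_W(v) = (-2, 1, 0)

Set up U = [u_1 | ... | u_1] ∈ R^(3×1). The projector onto W = col(U) is P = U (U^T U)^(-1) U^T.
Compute U^T U =
  [5],
and U^T v = (-5).
Solve U^T U · c = U^T v for the coefficients: c = (-1). The projection is proj_W(v) = U c.
Check: (v - proj_W(v)) · u_1 = 0  (should be 0).
Result: proj_W(v) = (-2, 1, 0).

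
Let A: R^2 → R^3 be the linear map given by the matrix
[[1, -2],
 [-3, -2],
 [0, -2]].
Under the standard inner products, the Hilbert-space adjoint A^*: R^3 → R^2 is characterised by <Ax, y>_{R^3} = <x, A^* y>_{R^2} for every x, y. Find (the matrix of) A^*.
A^* = A^T =
[[1, -3, 0],
 [-2, -2, -2]]

For real matrices with standard dot products, the defining identity <Ax, y> = <x, A^* y> gives (Ax)^T y = x^T (A^*) y, i.e. x^T A^T y = x^T (A^*) y. Since this holds for all x, y, we must have A^* = A^T. Therefore
A^* =
[[1, -3, 0],
 [-2, -2, -2]].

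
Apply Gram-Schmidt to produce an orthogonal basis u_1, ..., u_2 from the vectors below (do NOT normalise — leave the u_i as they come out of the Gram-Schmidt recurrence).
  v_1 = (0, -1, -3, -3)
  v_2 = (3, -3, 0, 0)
Orthogonal basis:
  u_1 = (0, -1, -3, -3)
  u_2 = (3, -54/19, 9/19, 9/19)

Apply the Gram-Schmidt recurrence
  u_1 = v_1
  u_i = v_i − Σ_{j<i} ((v_i · u_j) / (u_j · u_j)) · u_j.

Step by step this gives:
  u_1 = (0, -1, -3, -3)
  u_2 = (3, -54/19, 9/19, 9/19)

Orthogonality check:
  u_2 · u_1 = 0 (should be 0)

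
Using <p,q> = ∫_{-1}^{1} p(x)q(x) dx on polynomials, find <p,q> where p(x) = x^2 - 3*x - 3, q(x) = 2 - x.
<p,q> = -26/3

Expand the product: p(x)·q(x) = -x^3 + 5*x^2 - 3*x - 6.
∫_{-1}^{1} of each monomial x^k gives [2/(k+1) if k even, 0 if k odd]. Integrating term-by-term (or equivalently evaluating the antiderivative F(x) = -x^4/4 + 5*x^3/3 - 3*x^2/2 - 6*x at the endpoints):
  F(1) − F(−1) = -73/12 − (31/12) = -26/3.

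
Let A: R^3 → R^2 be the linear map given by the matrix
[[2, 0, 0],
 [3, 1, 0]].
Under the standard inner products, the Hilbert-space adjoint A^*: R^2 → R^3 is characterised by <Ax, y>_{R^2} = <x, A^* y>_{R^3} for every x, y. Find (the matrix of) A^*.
A^* = A^T =
[[2, 3],
 [0, 1],
 [0, 0]]

For real matrices with standard dot products, the defining identity <Ax, y> = <x, A^* y> gives (Ax)^T y = x^T (A^*) y, i.e. x^T A^T y = x^T (A^*) y. Since this holds for all x, y, we must have A^* = A^T. Therefore
A^* =
[[2, 3],
 [0, 1],
 [0, 0]].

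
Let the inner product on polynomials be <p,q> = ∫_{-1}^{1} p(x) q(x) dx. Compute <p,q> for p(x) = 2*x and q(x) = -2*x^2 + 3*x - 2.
<p,q> = 4

Expand the product: p(x)·q(x) = -4*x^3 + 6*x^2 - 4*x.
∫_{-1}^{1} of each monomial x^k gives [2/(k+1) if k even, 0 if k odd]. Integrating term-by-term (or equivalently evaluating the antiderivative F(x) = -x^4 + 2*x^3 - 2*x^2 at the endpoints):
  F(1) − F(−1) = -1 − (-5) = 4.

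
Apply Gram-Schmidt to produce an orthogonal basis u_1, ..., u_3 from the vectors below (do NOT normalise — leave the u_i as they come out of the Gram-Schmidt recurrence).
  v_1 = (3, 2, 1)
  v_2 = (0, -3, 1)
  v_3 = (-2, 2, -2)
Orthogonal basis:
  u_1 = (3, 2, 1)
  u_2 = (15/14, -16/7, 19/14)
  u_3 = (2/23, -6/115, -18/115)

Apply the Gram-Schmidt recurrence
  u_1 = v_1
  u_i = v_i − Σ_{j<i} ((v_i · u_j) / (u_j · u_j)) · u_j.

Step by step this gives:
  u_1 = (3, 2, 1)
  u_2 = (15/14, -16/7, 19/14)
  u_3 = (2/23, -6/115, -18/115)

Orthogonality check:
  u_2 · u_1 = 0 (should be 0)
  u_3 · u_1 = 0 (should be 0)
  u_3 · u_2 = 0 (should be 0)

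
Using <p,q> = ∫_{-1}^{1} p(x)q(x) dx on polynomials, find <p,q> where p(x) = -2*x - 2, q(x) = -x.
<p,q> = 4/3

Expand the product: p(x)·q(x) = 2*x^2 + 2*x.
∫_{-1}^{1} of each monomial x^k gives [2/(k+1) if k even, 0 if k odd]. Integrating term-by-term (or equivalently evaluating the antiderivative F(x) = 2*x^3/3 + x^2 at the endpoints):
  F(1) − F(−1) = 5/3 − (1/3) = 4/3.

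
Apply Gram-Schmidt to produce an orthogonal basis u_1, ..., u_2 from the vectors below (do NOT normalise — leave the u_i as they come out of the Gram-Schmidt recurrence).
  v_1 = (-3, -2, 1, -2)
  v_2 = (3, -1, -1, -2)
Orthogonal basis:
  u_1 = (-3, -2, 1, -2)
  u_2 = (7/3, -13/9, -7/9, -22/9)

Apply the Gram-Schmidt recurrence
  u_1 = v_1
  u_i = v_i − Σ_{j<i} ((v_i · u_j) / (u_j · u_j)) · u_j.

Step by step this gives:
  u_1 = (-3, -2, 1, -2)
  u_2 = (7/3, -13/9, -7/9, -22/9)

Orthogonality check:
  u_2 · u_1 = 0 (should be 0)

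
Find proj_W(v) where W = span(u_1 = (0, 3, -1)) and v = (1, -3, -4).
proj_W(v) = (0, -3/2, 1/2)

Set up U = [u_1 | ... | u_1] ∈ R^(3×1). The projector onto W = col(U) is P = U (U^T U)^(-1) U^T.
Compute U^T U =
  [10],
and U^T v = (-5).
Solve U^T U · c = U^T v for the coefficients: c = (-1/2). The projection is proj_W(v) = U c.
Check: (v - proj_W(v)) · u_1 = 0  (should be 0).
Result: proj_W(v) = (0, -3/2, 1/2).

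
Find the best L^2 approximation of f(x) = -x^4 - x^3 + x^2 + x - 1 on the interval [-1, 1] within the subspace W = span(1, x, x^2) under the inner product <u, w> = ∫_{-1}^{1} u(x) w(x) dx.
g(x) = x^2/7 + 2*x/5 - 32/35

The best approximation g ∈ W is the orthogonal projection of f onto W. Writing g = a_0 + a_1 x + a_2 x^2, the coefficients solve the normal equations G · a = b where
  G_{ij} = <φ_i, φ_j> and b_i = <f, φ_i>, with φ_0 = 1, φ_1 = x, φ_2 = x^2.
G =
  [2, 0, 2/3]
  [0, 2/3, 0]
  [2/3, 0, 2/5],
b = (-26/15, 4/15, -58/105).
Solving gives a_0 = -32/35, a_1 = 2/5, a_2 = 1/7, so
  g(x) = x^2/7 + 2*x/5 - 32/35.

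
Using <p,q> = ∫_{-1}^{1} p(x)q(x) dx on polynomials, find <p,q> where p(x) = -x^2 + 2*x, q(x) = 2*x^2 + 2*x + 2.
<p,q> = 8/15

Expand the product: p(x)·q(x) = -2*x^4 + 2*x^3 + 2*x^2 + 4*x.
∫_{-1}^{1} of each monomial x^k gives [2/(k+1) if k even, 0 if k odd]. Integrating term-by-term (or equivalently evaluating the antiderivative F(x) = -2*x^5/5 + x^4/2 + 2*x^3/3 + 2*x^2 at the endpoints):
  F(1) − F(−1) = 83/30 − (67/30) = 8/15.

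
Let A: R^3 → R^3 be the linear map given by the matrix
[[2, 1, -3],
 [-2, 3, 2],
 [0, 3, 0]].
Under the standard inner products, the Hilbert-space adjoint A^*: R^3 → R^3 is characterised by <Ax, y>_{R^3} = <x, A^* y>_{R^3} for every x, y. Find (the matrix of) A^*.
A^* = A^T =
[[2, -2, 0],
 [1, 3, 3],
 [-3, 2, 0]]

For real matrices with standard dot products, the defining identity <Ax, y> = <x, A^* y> gives (Ax)^T y = x^T (A^*) y, i.e. x^T A^T y = x^T (A^*) y. Since this holds for all x, y, we must have A^* = A^T. Therefore
A^* =
[[2, -2, 0],
 [1, 3, 3],
 [-3, 2, 0]].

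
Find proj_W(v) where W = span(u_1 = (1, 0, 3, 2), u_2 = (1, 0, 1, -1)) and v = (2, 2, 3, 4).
proj_W(v) = (31/38, 0, 141/38, 67/19)

Set up U = [u_1 | ... | u_2] ∈ R^(4×2). The projector onto W = col(U) is P = U (U^T U)^(-1) U^T.
Compute U^T U =
  [14, 2]
  [2, 3],
and U^T v = (19, 1).
Solve U^T U · c = U^T v for the coefficients: c = (55/38, -12/19). The projection is proj_W(v) = U c.
Check: (v - proj_W(v)) · u_1 = 0  (should be 0).
Check: (v - proj_W(v)) · u_2 = 0  (should be 0).
Result: proj_W(v) = (31/38, 0, 141/38, 67/19).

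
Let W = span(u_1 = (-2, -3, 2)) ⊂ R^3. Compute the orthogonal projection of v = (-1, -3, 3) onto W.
proj_W(v) = (-2, -3, 2)

Set up U = [u_1 | ... | u_1] ∈ R^(3×1). The projector onto W = col(U) is P = U (U^T U)^(-1) U^T.
Compute U^T U =
  [17],
and U^T v = (17).
Solve U^T U · c = U^T v for the coefficients: c = (1). The projection is proj_W(v) = U c.
Check: (v - proj_W(v)) · u_1 = 0  (should be 0).
Result: proj_W(v) = (-2, -3, 2).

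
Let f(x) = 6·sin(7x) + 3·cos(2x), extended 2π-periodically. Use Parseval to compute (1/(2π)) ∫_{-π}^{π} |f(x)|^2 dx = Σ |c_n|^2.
Σ |c_n|^2 = 45/2

Expand |f|^2 and use orthogonality of {sin(nx), cos(mx)} on [-π, π]:
  ∫_{-π}^{π} sin(nx)^2 dx = π, ∫ cos(mx)^2 dx = π, and cross terms integrate to 0.
So ∫_{-π}^{π} f(x)^2 dx = 6^2 · π + 3^2 · π = (36 + 9)π.
Divide by 2π: (36 + 9)/2 = 45/2.
By Parseval, this equals Σ |c_n|^2.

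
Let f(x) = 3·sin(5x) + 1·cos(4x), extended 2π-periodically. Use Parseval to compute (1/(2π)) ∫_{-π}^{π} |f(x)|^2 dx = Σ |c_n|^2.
Σ |c_n|^2 = 5

Expand |f|^2 and use orthogonality of {sin(nx), cos(mx)} on [-π, π]:
  ∫_{-π}^{π} sin(nx)^2 dx = π, ∫ cos(mx)^2 dx = π, and cross terms integrate to 0.
So ∫_{-π}^{π} f(x)^2 dx = 3^2 · π + 1^2 · π = (9 + 1)π.
Divide by 2π: (9 + 1)/2 = 5.
By Parseval, this equals Σ |c_n|^2.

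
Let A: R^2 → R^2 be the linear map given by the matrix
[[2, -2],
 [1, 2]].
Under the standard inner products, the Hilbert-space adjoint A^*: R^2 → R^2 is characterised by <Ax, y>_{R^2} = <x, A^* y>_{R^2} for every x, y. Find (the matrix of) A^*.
A^* = A^T =
[[2, 1],
 [-2, 2]]

For real matrices with standard dot products, the defining identity <Ax, y> = <x, A^* y> gives (Ax)^T y = x^T (A^*) y, i.e. x^T A^T y = x^T (A^*) y. Since this holds for all x, y, we must have A^* = A^T. Therefore
A^* =
[[2, 1],
 [-2, 2]].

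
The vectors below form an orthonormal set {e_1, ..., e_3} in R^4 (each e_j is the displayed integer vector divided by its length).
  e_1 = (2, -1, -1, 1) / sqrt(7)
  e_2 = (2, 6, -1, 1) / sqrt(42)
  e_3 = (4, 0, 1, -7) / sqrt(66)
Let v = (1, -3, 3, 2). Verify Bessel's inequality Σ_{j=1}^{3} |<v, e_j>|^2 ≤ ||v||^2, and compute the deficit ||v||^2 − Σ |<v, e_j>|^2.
Σ |<v, e_j>|^2 = 109/11; ||v||^2 = 23; deficit = 144/11

Write each e_j = u_j / sqrt(<u_j, u_j>) where u_j is the displayed integer vector. Then <v, e_j> = <v, u_j> / sqrt(<u_j, u_j>), so |<v, e_j>|^2 = <v, u_j>^2 / <u_j, u_j>.
Coefficients: <v, e_1> = 4/sqrt(7), <v, e_2> = -17/sqrt(42), <v, e_3> = -7/sqrt(66).
Square and sum: Σ |<v, e_j>|^2 = 109/11.
Compute ||v||^2 = v·v = 23.
Deficit = 23 − 109/11 = 144/11 ≥ 0, confirming Bessel's inequality. (The deficit equals ||v − Σ <v,e_j> e_j||^2, the squared distance from v to span{e_j}.)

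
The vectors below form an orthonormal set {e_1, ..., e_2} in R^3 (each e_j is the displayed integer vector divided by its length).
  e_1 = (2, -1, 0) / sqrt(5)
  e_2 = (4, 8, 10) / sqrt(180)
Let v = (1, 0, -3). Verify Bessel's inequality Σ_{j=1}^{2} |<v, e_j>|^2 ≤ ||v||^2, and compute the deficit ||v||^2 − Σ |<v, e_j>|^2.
Σ |<v, e_j>|^2 = 41/9; ||v||^2 = 10; deficit = 49/9

Write each e_j = u_j / sqrt(<u_j, u_j>) where u_j is the displayed integer vector. Then <v, e_j> = <v, u_j> / sqrt(<u_j, u_j>), so |<v, e_j>|^2 = <v, u_j>^2 / <u_j, u_j>.
Coefficients: <v, e_1> = 2/sqrt(5), <v, e_2> = -26/sqrt(180).
Square and sum: Σ |<v, e_j>|^2 = 41/9.
Compute ||v||^2 = v·v = 10.
Deficit = 10 − 41/9 = 49/9 ≥ 0, confirming Bessel's inequality. (The deficit equals ||v − Σ <v,e_j> e_j||^2, the squared distance from v to span{e_j}.)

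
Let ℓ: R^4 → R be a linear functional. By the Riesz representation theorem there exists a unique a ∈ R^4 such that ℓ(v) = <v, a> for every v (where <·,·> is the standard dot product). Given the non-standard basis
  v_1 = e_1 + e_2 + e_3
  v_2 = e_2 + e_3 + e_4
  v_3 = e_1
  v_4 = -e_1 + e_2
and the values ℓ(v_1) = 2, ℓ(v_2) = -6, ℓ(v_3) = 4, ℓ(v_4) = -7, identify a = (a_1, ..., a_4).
a = (4, -3, 1, -4)

Write a = (a_1, ..., a_4) in the standard basis. For each basis vector v_i, ℓ(v_i) = <v_i, a> is a linear equation in the a_j's. Collect the n equations into a matrix system V a = ℓ, where row i of V is v_i (expressed in the standard basis). Since V is invertible (lower-triangular with 1s on the diagonal, up to permutation), solve by back-substitution:
  V =
[[1, 1, 1, 0],
 [0, 1, 1, 1],
 [1, 0, 0, 0],
 [-1, 1, 0, 0]]
  V a = (2, -6, 4, -7)
Solving gives a = (4, -3, 1, -4).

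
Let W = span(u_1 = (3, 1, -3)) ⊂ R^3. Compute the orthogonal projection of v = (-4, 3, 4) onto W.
proj_W(v) = (-63/19, -21/19, 63/19)

Set up U = [u_1 | ... | u_1] ∈ R^(3×1). The projector onto W = col(U) is P = U (U^T U)^(-1) U^T.
Compute U^T U =
  [19],
and U^T v = (-21).
Solve U^T U · c = U^T v for the coefficients: c = (-21/19). The projection is proj_W(v) = U c.
Check: (v - proj_W(v)) · u_1 = 0  (should be 0).
Result: proj_W(v) = (-63/19, -21/19, 63/19).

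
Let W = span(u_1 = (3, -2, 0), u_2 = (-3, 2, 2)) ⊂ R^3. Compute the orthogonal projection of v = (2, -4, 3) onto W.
proj_W(v) = (42/13, -28/13, 3)

Set up U = [u_1 | ... | u_2] ∈ R^(3×2). The projector onto W = col(U) is P = U (U^T U)^(-1) U^T.
Compute U^T U =
  [13, -13]
  [-13, 17],
and U^T v = (14, -8).
Solve U^T U · c = U^T v for the coefficients: c = (67/26, 3/2). The projection is proj_W(v) = U c.
Check: (v - proj_W(v)) · u_1 = 0  (should be 0).
Check: (v - proj_W(v)) · u_2 = 0  (should be 0).
Result: proj_W(v) = (42/13, -28/13, 3).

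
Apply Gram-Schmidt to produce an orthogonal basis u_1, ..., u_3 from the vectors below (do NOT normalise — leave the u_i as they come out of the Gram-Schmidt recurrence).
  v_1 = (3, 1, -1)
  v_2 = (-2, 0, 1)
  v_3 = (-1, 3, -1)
Orthogonal basis:
  u_1 = (3, 1, -1)
  u_2 = (-1/11, 7/11, 4/11)
  u_3 = (-1, 1, -2)

Apply the Gram-Schmidt recurrence
  u_1 = v_1
  u_i = v_i − Σ_{j<i} ((v_i · u_j) / (u_j · u_j)) · u_j.

Step by step this gives:
  u_1 = (3, 1, -1)
  u_2 = (-1/11, 7/11, 4/11)
  u_3 = (-1, 1, -2)

Orthogonality check:
  u_2 · u_1 = 0 (should be 0)
  u_3 · u_1 = 0 (should be 0)
  u_3 · u_2 = 0 (should be 0)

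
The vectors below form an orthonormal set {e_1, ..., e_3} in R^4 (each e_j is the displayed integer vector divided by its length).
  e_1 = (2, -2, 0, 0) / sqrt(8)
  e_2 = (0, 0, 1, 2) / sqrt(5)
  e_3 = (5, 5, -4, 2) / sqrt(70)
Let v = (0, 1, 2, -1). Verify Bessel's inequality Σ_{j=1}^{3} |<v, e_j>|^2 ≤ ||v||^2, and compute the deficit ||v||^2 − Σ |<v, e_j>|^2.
Σ |<v, e_j>|^2 = 6/7; ||v||^2 = 6; deficit = 36/7

Write each e_j = u_j / sqrt(<u_j, u_j>) where u_j is the displayed integer vector. Then <v, e_j> = <v, u_j> / sqrt(<u_j, u_j>), so |<v, e_j>|^2 = <v, u_j>^2 / <u_j, u_j>.
Coefficients: <v, e_1> = -2/sqrt(8), <v, e_2> = 0/sqrt(5), <v, e_3> = -5/sqrt(70).
Square and sum: Σ |<v, e_j>|^2 = 6/7.
Compute ||v||^2 = v·v = 6.
Deficit = 6 − 6/7 = 36/7 ≥ 0, confirming Bessel's inequality. (The deficit equals ||v − Σ <v,e_j> e_j||^2, the squared distance from v to span{e_j}.)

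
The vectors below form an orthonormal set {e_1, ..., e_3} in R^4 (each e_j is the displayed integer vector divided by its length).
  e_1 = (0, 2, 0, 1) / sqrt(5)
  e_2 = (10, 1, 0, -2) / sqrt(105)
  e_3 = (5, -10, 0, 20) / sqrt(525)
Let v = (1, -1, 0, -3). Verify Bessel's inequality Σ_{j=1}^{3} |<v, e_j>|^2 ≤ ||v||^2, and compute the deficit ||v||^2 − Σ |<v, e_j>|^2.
Σ |<v, e_j>|^2 = 11; ||v||^2 = 11; deficit = 0

Write each e_j = u_j / sqrt(<u_j, u_j>) where u_j is the displayed integer vector. Then <v, e_j> = <v, u_j> / sqrt(<u_j, u_j>), so |<v, e_j>|^2 = <v, u_j>^2 / <u_j, u_j>.
Coefficients: <v, e_1> = -5/sqrt(5), <v, e_2> = 15/sqrt(105), <v, e_3> = -45/sqrt(525).
Square and sum: Σ |<v, e_j>|^2 = 11.
Compute ||v||^2 = v·v = 11.
Deficit = 11 − 11 = 0 ≥ 0, confirming Bessel's inequality. (The deficit equals ||v − Σ <v,e_j> e_j||^2, the squared distance from v to span{e_j}.)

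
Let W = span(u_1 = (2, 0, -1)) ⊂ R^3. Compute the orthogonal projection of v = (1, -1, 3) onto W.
proj_W(v) = (-2/5, 0, 1/5)

Set up U = [u_1 | ... | u_1] ∈ R^(3×1). The projector onto W = col(U) is P = U (U^T U)^(-1) U^T.
Compute U^T U =
  [5],
and U^T v = (-1).
Solve U^T U · c = U^T v for the coefficients: c = (-1/5). The projection is proj_W(v) = U c.
Check: (v - proj_W(v)) · u_1 = 0  (should be 0).
Result: proj_W(v) = (-2/5, 0, 1/5).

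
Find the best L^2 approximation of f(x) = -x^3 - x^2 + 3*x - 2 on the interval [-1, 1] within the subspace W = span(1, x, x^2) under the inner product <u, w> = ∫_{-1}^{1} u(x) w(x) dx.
g(x) = -x^2 + 12*x/5 - 2

The best approximation g ∈ W is the orthogonal projection of f onto W. Writing g = a_0 + a_1 x + a_2 x^2, the coefficients solve the normal equations G · a = b where
  G_{ij} = <φ_i, φ_j> and b_i = <f, φ_i>, with φ_0 = 1, φ_1 = x, φ_2 = x^2.
G =
  [2, 0, 2/3]
  [0, 2/3, 0]
  [2/3, 0, 2/5],
b = (-14/3, 8/5, -26/15).
Solving gives a_0 = -2, a_1 = 12/5, a_2 = -1, so
  g(x) = -x^2 + 12*x/5 - 2.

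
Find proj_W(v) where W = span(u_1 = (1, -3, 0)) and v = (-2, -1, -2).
proj_W(v) = (1/10, -3/10, 0)

Set up U = [u_1 | ... | u_1] ∈ R^(3×1). The projector onto W = col(U) is P = U (U^T U)^(-1) U^T.
Compute U^T U =
  [10],
and U^T v = (1).
Solve U^T U · c = U^T v for the coefficients: c = (1/10). The projection is proj_W(v) = U c.
Check: (v - proj_W(v)) · u_1 = 0  (should be 0).
Result: proj_W(v) = (1/10, -3/10, 0).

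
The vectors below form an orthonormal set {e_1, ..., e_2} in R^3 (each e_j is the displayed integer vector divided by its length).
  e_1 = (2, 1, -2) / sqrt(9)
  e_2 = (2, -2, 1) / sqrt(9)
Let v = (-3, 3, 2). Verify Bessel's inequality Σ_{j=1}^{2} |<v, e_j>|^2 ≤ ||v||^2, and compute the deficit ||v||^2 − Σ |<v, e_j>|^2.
Σ |<v, e_j>|^2 = 149/9; ||v||^2 = 22; deficit = 49/9

Write each e_j = u_j / sqrt(<u_j, u_j>) where u_j is the displayed integer vector. Then <v, e_j> = <v, u_j> / sqrt(<u_j, u_j>), so |<v, e_j>|^2 = <v, u_j>^2 / <u_j, u_j>.
Coefficients: <v, e_1> = -7/sqrt(9), <v, e_2> = -10/sqrt(9).
Square and sum: Σ |<v, e_j>|^2 = 149/9.
Compute ||v||^2 = v·v = 22.
Deficit = 22 − 149/9 = 49/9 ≥ 0, confirming Bessel's inequality. (The deficit equals ||v − Σ <v,e_j> e_j||^2, the squared distance from v to span{e_j}.)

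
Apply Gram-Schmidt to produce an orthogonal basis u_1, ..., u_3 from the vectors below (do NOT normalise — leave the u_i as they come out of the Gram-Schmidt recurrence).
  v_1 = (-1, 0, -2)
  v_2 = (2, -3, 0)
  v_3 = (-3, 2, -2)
Orthogonal basis:
  u_1 = (-1, 0, -2)
  u_2 = (8/5, -3, -4/5)
  u_3 = (-24/61, -16/61, 12/61)

Apply the Gram-Schmidt recurrence
  u_1 = v_1
  u_i = v_i − Σ_{j<i} ((v_i · u_j) / (u_j · u_j)) · u_j.

Step by step this gives:
  u_1 = (-1, 0, -2)
  u_2 = (8/5, -3, -4/5)
  u_3 = (-24/61, -16/61, 12/61)

Orthogonality check:
  u_2 · u_1 = 0 (should be 0)
  u_3 · u_1 = 0 (should be 0)
  u_3 · u_2 = 0 (should be 0)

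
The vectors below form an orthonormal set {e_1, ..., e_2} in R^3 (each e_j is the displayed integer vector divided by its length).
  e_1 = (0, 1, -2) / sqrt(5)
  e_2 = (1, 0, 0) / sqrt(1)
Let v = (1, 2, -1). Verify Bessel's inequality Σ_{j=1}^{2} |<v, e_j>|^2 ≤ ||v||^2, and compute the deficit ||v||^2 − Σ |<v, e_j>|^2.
Σ |<v, e_j>|^2 = 21/5; ||v||^2 = 6; deficit = 9/5

Write each e_j = u_j / sqrt(<u_j, u_j>) where u_j is the displayed integer vector. Then <v, e_j> = <v, u_j> / sqrt(<u_j, u_j>), so |<v, e_j>|^2 = <v, u_j>^2 / <u_j, u_j>.
Coefficients: <v, e_1> = 4/sqrt(5), <v, e_2> = 1/sqrt(1).
Square and sum: Σ |<v, e_j>|^2 = 21/5.
Compute ||v||^2 = v·v = 6.
Deficit = 6 − 21/5 = 9/5 ≥ 0, confirming Bessel's inequality. (The deficit equals ||v − Σ <v,e_j> e_j||^2, the squared distance from v to span{e_j}.)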